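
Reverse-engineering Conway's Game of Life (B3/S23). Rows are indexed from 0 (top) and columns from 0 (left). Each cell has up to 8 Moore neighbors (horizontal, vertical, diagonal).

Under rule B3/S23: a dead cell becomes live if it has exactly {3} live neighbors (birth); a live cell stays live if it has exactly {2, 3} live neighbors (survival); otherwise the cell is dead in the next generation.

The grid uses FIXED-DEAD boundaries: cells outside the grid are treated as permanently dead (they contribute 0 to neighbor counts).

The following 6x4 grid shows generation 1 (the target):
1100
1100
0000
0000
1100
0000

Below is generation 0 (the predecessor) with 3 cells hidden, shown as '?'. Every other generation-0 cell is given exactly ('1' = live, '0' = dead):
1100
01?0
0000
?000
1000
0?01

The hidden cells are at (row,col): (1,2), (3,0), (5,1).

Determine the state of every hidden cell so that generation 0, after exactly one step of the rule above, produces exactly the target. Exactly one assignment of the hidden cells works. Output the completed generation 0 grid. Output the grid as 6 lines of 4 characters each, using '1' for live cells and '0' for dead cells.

Answer: 1100
0100
0000
1000
1000
0101

Derivation:
Hidden generation-0 cells (in order): (1,2), (3,0), (5,1).
A hidden cell only influences target cells in its own 3x3 neighborhood. Try each of the 2^3 = 8 assignments, step the completed generation 0 forward once under B3/S23, and compare with the target:
  (1,2)=0 (3,0)=0 (5,1)=0 -> step gives (4,0)='0' but target has '1' -> reject
  (1,2)=0 (3,0)=0 (5,1)=1 -> step gives (4,0)='0' but target has '1' -> reject
  (1,2)=0 (3,0)=1 (5,1)=0 -> step gives (4,0)='0' but target has '1' -> reject
  (1,2)=0 (3,0)=1 (5,1)=1 -> step reproduces the target at every cell -> ACCEPT
  (1,2)=1 (3,0)=0 (5,1)=0 -> step gives (0,2)='1' but target has '0' -> reject
  (1,2)=1 (3,0)=0 (5,1)=1 -> step gives (0,2)='1' but target has '0' -> reject
  (1,2)=1 (3,0)=1 (5,1)=0 -> step gives (0,2)='1' but target has '0' -> reject
  (1,2)=1 (3,0)=1 (5,1)=1 -> step gives (0,2)='1' but target has '0' -> reject
Unique solution: (1,2)=dead, (3,0)=live, (5,1)=live.
Check: live-neighbor counts of every cell in the completed generation 0:
2220
3220
2210
1200
2321
2120
Applying B3/S23 to generation 0 with these counts gives:
1100
1100
0000
0000
1100
0000
which matches the target exactly.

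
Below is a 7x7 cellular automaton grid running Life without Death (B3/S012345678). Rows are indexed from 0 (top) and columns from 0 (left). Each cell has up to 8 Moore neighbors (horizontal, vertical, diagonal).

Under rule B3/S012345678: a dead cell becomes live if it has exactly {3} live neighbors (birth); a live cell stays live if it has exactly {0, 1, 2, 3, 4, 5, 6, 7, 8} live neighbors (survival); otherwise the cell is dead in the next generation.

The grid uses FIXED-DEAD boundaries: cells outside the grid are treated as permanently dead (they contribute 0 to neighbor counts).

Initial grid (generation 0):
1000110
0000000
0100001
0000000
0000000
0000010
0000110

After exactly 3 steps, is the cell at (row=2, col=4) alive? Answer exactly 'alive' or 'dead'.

Simulating step by step:
Generation 0 (given above): 8 live cells
Generation 1: 10 live cells
1000110
0000010
0100001
0000000
0000000
0000110
0000110
Generation 2: 12 live cells
1000110
0000111
0100001
0000000
0000000
0000110
0000110
Generation 3: 13 live cells
1000111
0000111
0100001
0000000
0000000
0000110
0000110

Cell (2,4) at generation 3: 0 -> dead

Answer: dead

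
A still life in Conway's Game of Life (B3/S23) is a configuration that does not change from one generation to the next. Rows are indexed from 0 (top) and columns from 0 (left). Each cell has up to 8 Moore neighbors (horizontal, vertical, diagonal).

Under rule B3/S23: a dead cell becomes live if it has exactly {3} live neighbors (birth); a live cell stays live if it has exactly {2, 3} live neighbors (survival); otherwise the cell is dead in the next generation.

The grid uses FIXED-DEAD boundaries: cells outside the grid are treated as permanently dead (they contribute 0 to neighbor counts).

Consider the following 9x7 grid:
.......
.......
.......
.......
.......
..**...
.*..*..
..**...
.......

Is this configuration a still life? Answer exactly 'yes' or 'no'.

Answer: yes

Derivation:
Compute generation 1 and compare to generation 0 (given above):
Generation 1:
.......
.......
.......
.......
.......
..**...
.*..*..
..**...
.......
The grids are IDENTICAL -> still life.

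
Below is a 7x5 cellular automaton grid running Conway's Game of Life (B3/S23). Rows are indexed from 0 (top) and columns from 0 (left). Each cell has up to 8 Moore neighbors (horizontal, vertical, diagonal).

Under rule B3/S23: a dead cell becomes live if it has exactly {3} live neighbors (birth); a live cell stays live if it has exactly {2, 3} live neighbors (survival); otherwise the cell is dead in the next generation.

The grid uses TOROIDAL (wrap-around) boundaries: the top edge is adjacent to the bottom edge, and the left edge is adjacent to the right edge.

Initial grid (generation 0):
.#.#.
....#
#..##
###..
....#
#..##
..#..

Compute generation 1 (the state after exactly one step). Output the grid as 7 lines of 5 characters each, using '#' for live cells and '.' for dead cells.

Simulating step by step:
Generation 0 (given above): 14 live cells
Generation 1: 14 live cells
(generation 1 grid is the final answer)

Answer: ..##.
..#..
..##.
.##..
..#..
#..##
###..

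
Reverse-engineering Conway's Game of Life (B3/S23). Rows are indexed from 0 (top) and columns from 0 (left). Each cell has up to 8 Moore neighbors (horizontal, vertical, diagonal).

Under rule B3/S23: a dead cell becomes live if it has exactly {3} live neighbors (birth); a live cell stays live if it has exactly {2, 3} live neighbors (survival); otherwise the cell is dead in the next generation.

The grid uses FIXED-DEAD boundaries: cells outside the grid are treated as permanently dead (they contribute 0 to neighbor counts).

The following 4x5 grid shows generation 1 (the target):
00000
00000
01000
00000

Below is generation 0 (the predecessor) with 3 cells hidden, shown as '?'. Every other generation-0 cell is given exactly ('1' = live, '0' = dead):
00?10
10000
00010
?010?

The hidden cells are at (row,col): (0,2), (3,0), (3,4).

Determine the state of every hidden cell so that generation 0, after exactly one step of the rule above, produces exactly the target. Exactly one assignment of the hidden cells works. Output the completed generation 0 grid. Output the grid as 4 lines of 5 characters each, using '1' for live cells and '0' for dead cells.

Answer: 00010
10000
00010
10100

Derivation:
Hidden generation-0 cells (in order): (0,2), (3,0), (3,4).
A hidden cell only influences target cells in its own 3x3 neighborhood. Try each of the 2^3 = 8 assignments, step the completed generation 0 forward once under B3/S23, and compare with the target:
  (0,2)=0 (3,0)=0 (3,4)=0 -> step gives (2,1)='0' but target has '1' -> reject
  (0,2)=0 (3,0)=0 (3,4)=1 -> step gives (2,1)='0' but target has '1' -> reject
  (0,2)=0 (3,0)=1 (3,4)=0 -> step reproduces the target at every cell -> ACCEPT
  (0,2)=0 (3,0)=1 (3,4)=1 -> step gives (2,3)='1' but target has '0' -> reject
  (0,2)=1 (3,0)=0 (3,4)=0 -> step gives (1,2)='1' but target has '0' -> reject
  (0,2)=1 (3,0)=0 (3,4)=1 -> step gives (1,2)='1' but target has '0' -> reject
  (0,2)=1 (3,0)=1 (3,4)=0 -> step gives (1,2)='1' but target has '0' -> reject
  (0,2)=1 (3,0)=1 (3,4)=1 -> step gives (1,2)='1' but target has '0' -> reject
Unique solution: (0,2)=dead, (3,0)=live, (3,4)=dead.
Check: live-neighbor counts of every cell in the completed generation 0:
11101
01222
23211
02121
Applying B3/S23 to generation 0 with these counts gives:
00000
00000
01000
00000
which matches the target exactly.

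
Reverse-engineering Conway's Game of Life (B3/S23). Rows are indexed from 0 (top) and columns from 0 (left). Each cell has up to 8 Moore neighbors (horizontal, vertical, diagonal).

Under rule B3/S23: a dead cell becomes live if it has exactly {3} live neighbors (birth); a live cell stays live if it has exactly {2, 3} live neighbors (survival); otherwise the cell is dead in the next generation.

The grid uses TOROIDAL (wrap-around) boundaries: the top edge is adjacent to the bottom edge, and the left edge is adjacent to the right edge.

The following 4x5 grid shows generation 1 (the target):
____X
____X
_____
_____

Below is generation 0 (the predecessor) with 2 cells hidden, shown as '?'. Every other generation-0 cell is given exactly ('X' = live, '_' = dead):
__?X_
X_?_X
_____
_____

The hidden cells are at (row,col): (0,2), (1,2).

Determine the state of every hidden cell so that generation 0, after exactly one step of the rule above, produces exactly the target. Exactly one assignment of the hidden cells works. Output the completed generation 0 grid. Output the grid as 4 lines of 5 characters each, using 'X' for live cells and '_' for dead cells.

Answer: ___X_
X___X
_____
_____

Derivation:
Hidden generation-0 cells (in order): (0,2), (1,2).
A hidden cell only influences target cells in its own 3x3 neighborhood. Try each of the 2^2 = 4 assignments, step the completed generation 0 forward once under B3/S23, and compare with the target:
  (0,2)=_ (1,2)=_ -> step reproduces the target at every cell -> ACCEPT
  (0,2)=_ (1,2)=X -> step gives (0,3)='X' but target has '_' -> reject
  (0,2)=X (1,2)=_ -> step gives (0,3)='X' but target has '_' -> reject
  (0,2)=X (1,2)=X -> step gives (0,1)='X' but target has '_' -> reject
Unique solution: (0,2)=dead, (1,2)=dead.
Check: live-neighbor counts of every cell in the completed generation 0:
21113
11122
21012
00111
Applying B3/S23 to generation 0 with these counts gives:
____X
____X
_____
_____
which matches the target exactly.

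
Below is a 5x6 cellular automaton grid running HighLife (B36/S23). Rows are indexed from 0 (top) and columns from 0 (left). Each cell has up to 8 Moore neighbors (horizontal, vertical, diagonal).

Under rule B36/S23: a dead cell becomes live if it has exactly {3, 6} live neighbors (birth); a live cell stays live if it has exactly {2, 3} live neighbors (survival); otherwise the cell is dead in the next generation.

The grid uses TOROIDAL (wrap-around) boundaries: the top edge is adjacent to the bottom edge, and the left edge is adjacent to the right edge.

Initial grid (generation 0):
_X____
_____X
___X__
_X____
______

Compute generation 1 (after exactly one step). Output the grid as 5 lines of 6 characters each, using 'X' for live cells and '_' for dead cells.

Answer: ______
______
______
______
______

Derivation:
Simulating step by step:
Generation 0 (given above): 4 live cells
Generation 1: 0 live cells
(generation 1 grid is the final answer)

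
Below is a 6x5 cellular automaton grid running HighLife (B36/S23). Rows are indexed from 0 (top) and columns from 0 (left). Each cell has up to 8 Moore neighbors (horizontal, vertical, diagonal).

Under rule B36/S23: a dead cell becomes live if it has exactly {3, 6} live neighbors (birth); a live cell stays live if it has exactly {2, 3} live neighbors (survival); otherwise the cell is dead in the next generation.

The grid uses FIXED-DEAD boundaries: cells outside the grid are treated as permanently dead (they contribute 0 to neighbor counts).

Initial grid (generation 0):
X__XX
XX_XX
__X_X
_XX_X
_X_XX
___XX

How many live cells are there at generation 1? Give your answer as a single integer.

Answer: 17

Derivation:
Simulating step by step:
Generation 0 (given above): 17 live cells
Generation 1: 17 live cells
XXXXX
XX___
X__XX
_X_XX
_X___
__XXX
Population at generation 1: 17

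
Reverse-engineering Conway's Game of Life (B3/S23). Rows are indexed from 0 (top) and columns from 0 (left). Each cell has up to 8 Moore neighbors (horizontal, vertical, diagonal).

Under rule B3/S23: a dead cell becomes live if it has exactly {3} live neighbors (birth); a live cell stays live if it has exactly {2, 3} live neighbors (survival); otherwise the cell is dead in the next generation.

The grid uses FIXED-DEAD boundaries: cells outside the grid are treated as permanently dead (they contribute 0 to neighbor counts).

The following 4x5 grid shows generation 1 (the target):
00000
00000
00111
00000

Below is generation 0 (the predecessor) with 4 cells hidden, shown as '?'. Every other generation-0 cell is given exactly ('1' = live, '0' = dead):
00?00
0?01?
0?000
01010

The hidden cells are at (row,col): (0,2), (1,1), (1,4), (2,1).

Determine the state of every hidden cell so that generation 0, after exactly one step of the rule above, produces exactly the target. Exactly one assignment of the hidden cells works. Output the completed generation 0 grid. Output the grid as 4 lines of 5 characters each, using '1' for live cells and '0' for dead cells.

Answer: 00000
00011
00000
01010

Derivation:
Hidden generation-0 cells (in order): (0,2), (1,1), (1,4), (2,1).
A hidden cell only influences target cells in its own 3x3 neighborhood. Try each of the 2^4 = 16 assignments, step the completed generation 0 forward once under B3/S23, and compare with the target:
  (0,2)=0 (1,1)=0 (1,4)=0 (2,1)=0 -> step gives (2,3)='0' but target has '1' -> reject
  (0,2)=0 (1,1)=0 (1,4)=0 (2,1)=1 -> step gives (2,2)='0' but target has '1' -> reject
  (0,2)=0 (1,1)=0 (1,4)=1 (2,1)=0 -> step reproduces the target at every cell -> ACCEPT
  (0,2)=0 (1,1)=0 (1,4)=1 (2,1)=1 -> step gives (2,2)='0' but target has '1' -> reject
  (0,2)=0 (1,1)=1 (1,4)=0 (2,1)=0 -> step gives (2,2)='0' but target has '1' -> reject
  (0,2)=0 (1,1)=1 (1,4)=0 (2,1)=1 -> step gives (1,2)='1' but target has '0' -> reject
  (0,2)=0 (1,1)=1 (1,4)=1 (2,1)=0 -> step gives (2,2)='0' but target has '1' -> reject
  (0,2)=0 (1,1)=1 (1,4)=1 (2,1)=1 -> step gives (1,2)='1' but target has '0' -> reject
  (0,2)=1 (1,1)=0 (1,4)=0 (2,1)=0 -> step gives (2,3)='0' but target has '1' -> reject
  (0,2)=1 (1,1)=0 (1,4)=0 (2,1)=1 -> step gives (1,2)='1' but target has '0' -> reject
  (0,2)=1 (1,1)=0 (1,4)=1 (2,1)=0 -> step gives (0,3)='1' but target has '0' -> reject
  (0,2)=1 (1,1)=0 (1,4)=1 (2,1)=1 -> step gives (0,3)='1' but target has '0' -> reject
  (0,2)=1 (1,1)=1 (1,4)=0 (2,1)=0 -> step gives (0,2)='1' but target has '0' -> reject
  (0,2)=1 (1,1)=1 (1,4)=0 (2,1)=1 -> step gives (0,2)='1' but target has '0' -> reject
  (0,2)=1 (1,1)=1 (1,4)=1 (2,1)=0 -> step gives (0,2)='1' but target has '0' -> reject
  (0,2)=1 (1,1)=1 (1,4)=1 (2,1)=1 -> step gives (0,2)='1' but target has '0' -> reject
Unique solution: (0,2)=dead, (1,1)=dead, (1,4)=live, (2,1)=dead.
Check: live-neighbor counts of every cell in the completed generation 0:
00122
00111
11333
10201
Applying B3/S23 to generation 0 with these counts gives:
00000
00000
00111
00000
which matches the target exactly.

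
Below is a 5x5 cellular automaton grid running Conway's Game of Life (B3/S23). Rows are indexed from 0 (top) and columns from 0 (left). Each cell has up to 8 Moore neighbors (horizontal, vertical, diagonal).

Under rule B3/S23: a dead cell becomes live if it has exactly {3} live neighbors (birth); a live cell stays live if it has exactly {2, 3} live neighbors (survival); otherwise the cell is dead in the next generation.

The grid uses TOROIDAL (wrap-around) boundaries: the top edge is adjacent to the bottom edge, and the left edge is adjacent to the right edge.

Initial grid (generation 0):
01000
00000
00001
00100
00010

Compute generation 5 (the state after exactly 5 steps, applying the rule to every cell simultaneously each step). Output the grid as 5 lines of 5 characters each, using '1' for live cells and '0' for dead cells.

Simulating step by step:
Generation 0 (given above): 4 live cells
Generation 1: 2 live cells
00000
00000
00000
00010
00100
Generation 2: 0 live cells
00000
00000
00000
00000
00000
Generation 3: 0 live cells
00000
00000
00000
00000
00000
Generation 4: 0 live cells
00000
00000
00000
00000
00000
Generation 5: 0 live cells
(generation 5 grid is the final answer)

Answer: 00000
00000
00000
00000
00000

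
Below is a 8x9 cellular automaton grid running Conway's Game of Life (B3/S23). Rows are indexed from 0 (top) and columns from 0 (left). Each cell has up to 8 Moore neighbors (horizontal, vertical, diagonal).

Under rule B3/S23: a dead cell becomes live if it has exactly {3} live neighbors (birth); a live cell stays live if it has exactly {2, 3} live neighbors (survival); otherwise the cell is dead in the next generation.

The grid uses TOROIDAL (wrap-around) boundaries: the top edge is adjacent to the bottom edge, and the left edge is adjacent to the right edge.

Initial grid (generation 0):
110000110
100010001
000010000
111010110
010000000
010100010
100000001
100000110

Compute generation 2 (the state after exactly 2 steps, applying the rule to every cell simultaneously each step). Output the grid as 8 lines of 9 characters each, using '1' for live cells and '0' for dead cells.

Answer: 010001001
110011011
000111010
111101000
000110111
011000101
111000010
110000110

Derivation:
Simulating step by step:
Generation 0 (given above): 23 live cells
Generation 1: 26 live cells
010001100
110001011
000010010
111101000
000100111
011000001
110000100
000000100
Generation 2: 35 live cells
(generation 2 grid is the final answer)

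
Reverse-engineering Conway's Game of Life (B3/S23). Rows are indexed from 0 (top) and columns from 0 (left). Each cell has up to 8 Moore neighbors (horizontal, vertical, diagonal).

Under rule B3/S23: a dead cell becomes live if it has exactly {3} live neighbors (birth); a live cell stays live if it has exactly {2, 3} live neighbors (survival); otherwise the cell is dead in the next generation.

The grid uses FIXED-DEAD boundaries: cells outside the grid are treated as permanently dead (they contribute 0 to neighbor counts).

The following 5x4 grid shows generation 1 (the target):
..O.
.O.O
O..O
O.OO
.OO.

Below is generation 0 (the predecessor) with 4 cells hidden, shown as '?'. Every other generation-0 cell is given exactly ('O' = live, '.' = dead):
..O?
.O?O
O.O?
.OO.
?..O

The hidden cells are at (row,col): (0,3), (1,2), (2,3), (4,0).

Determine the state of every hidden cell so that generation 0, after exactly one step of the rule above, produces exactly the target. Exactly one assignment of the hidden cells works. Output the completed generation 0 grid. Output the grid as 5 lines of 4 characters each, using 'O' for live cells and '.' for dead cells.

Hidden generation-0 cells (in order): (0,3), (1,2), (2,3), (4,0).
A hidden cell only influences target cells in its own 3x3 neighborhood. Try each of the 2^4 = 16 assignments, step the completed generation 0 forward once under B3/S23, and compare with the target:
  (0,3)=. (1,2)=. (2,3)=. (4,0)=. -> step gives (3,0)='.' but target has 'O' -> reject
  (0,3)=. (1,2)=. (2,3)=. (4,0)=O -> step reproduces the target at every cell -> ACCEPT
  (0,3)=. (1,2)=. (2,3)=O (4,0)=. -> step gives (3,0)='.' but target has 'O' -> reject
  (0,3)=. (1,2)=. (2,3)=O (4,0)=O -> step gives (3,2)='.' but target has 'O' -> reject
  (0,3)=. (1,2)=O (2,3)=. (4,0)=. -> step gives (0,1)='O' but target has '.' -> reject
  (0,3)=. (1,2)=O (2,3)=. (4,0)=O -> step gives (0,1)='O' but target has '.' -> reject
  (0,3)=. (1,2)=O (2,3)=O (4,0)=. -> step gives (0,1)='O' but target has '.' -> reject
  (0,3)=. (1,2)=O (2,3)=O (4,0)=O -> step gives (0,1)='O' but target has '.' -> reject
  (0,3)=O (1,2)=. (2,3)=. (4,0)=. -> step gives (0,3)='O' but target has '.' -> reject
  (0,3)=O (1,2)=. (2,3)=. (4,0)=O -> step gives (0,3)='O' but target has '.' -> reject
  (0,3)=O (1,2)=. (2,3)=O (4,0)=. -> step gives (0,3)='O' but target has '.' -> reject
  (0,3)=O (1,2)=. (2,3)=O (4,0)=O -> step gives (0,3)='O' but target has '.' -> reject
  (0,3)=O (1,2)=O (2,3)=. (4,0)=. -> step gives (0,1)='O' but target has '.' -> reject
  (0,3)=O (1,2)=O (2,3)=. (4,0)=O -> step gives (0,1)='O' but target has '.' -> reject
  (0,3)=O (1,2)=O (2,3)=O (4,0)=. -> step gives (0,1)='O' but target has '.' -> reject
  (0,3)=O (1,2)=O (2,3)=O (4,0)=O -> step gives (0,1)='O' but target has '.' -> reject
Unique solution: (0,3)=dead, (1,2)=dead, (2,3)=dead, (4,0)=live.
Check: live-neighbor counts of every cell in the completed generation 0:
1222
2342
2543
3433
1331
Applying B3/S23 to generation 0 with these counts gives:
..O.
.O.O
O..O
O.OO
.OO.
which matches the target exactly.

Answer: ..O.
.O.O
O.O.
.OO.
O..O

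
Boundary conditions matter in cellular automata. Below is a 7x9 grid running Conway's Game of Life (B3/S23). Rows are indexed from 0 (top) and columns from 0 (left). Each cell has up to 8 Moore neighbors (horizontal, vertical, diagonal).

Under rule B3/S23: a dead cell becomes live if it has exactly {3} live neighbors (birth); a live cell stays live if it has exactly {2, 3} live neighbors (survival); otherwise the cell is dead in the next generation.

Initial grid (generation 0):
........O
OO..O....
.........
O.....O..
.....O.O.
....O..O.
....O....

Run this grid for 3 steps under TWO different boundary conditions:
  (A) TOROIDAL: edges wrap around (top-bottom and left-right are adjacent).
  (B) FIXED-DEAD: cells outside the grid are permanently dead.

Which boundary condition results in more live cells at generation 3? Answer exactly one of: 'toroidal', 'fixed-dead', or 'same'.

Answer: toroidal

Derivation:
Under TOROIDAL boundary, generation 3:
.........
OO......O
.O.......
OO....OO.
....O....
....O..O.
....OO...
Population = 13

Under FIXED-DEAD boundary, generation 3:
.........
.........
.........
.........
....O..O.
....O.O..
....OOO..
Population = 7

Comparison: toroidal=13, fixed-dead=7 -> toroidal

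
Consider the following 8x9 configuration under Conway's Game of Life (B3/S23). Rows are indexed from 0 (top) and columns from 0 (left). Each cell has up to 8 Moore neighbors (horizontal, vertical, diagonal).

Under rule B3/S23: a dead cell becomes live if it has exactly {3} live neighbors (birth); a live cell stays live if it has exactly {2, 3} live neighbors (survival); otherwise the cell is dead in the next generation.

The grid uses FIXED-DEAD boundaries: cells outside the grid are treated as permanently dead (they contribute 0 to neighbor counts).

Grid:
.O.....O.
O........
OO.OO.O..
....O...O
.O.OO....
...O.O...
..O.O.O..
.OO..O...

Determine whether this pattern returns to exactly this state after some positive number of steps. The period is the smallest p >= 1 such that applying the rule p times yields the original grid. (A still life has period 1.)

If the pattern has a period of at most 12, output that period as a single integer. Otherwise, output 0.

Simulating and comparing each generation to the original:
Gen 0 (original, given above): 21 live cells
Gen 1: 21 live cells, differs from original
Gen 2: 21 live cells, differs from original
Gen 3: 27 live cells, differs from original
Gen 4: 21 live cells, differs from original
Gen 5: 21 live cells, differs from original
Gen 6: 30 live cells, differs from original
Gen 7: 18 live cells, differs from original
Gen 8: 23 live cells, differs from original
Gen 9: 16 live cells, differs from original
Gen 10: 15 live cells, differs from original
Gen 11: 14 live cells, differs from original
Gen 12: 15 live cells, differs from original
No period found within 12 steps.

Answer: 0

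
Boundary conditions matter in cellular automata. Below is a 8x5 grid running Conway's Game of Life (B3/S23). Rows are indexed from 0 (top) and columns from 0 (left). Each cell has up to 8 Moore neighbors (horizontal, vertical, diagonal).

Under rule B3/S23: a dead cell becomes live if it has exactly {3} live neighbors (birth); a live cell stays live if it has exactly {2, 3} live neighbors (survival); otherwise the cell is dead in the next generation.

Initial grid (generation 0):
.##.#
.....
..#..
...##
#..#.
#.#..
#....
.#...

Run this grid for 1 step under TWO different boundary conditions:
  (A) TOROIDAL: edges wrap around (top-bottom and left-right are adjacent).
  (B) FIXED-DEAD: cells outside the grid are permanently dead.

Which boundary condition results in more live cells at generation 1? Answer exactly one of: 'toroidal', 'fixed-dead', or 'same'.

Under TOROIDAL boundary, generation 1:
###..
.###.
...#.
..###
####.
#....
#....
.##..
Population = 18

Under FIXED-DEAD boundary, generation 1:
.....
.###.
...#.
..###
.####
#....
#....
.....
Population = 13

Comparison: toroidal=18, fixed-dead=13 -> toroidal

Answer: toroidal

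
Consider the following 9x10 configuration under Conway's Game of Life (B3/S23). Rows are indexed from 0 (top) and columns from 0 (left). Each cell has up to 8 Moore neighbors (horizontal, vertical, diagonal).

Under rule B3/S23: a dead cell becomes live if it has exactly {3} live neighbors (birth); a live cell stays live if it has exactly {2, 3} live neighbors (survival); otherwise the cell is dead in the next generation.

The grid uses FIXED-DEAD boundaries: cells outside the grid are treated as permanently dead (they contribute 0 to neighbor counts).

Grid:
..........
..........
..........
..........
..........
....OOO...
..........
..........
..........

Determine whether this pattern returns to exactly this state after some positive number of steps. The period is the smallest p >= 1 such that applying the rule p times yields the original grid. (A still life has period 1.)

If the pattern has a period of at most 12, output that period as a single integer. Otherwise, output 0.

Simulating and comparing each generation to the original:
Gen 0 (original, given above): 3 live cells
Gen 1: 3 live cells, differs from original
Gen 2: 3 live cells, MATCHES original -> period = 2

Answer: 2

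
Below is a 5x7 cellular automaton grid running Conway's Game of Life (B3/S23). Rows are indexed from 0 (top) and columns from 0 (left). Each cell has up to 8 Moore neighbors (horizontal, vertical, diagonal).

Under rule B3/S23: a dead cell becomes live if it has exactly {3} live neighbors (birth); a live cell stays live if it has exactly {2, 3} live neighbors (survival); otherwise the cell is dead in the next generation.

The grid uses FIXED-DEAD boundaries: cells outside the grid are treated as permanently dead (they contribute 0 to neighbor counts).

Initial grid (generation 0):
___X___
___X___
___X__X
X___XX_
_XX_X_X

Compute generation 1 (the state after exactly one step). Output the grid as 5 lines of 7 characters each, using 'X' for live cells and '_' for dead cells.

Simulating step by step:
Generation 0 (given above): 11 live cells
Generation 1: 12 live cells
(generation 1 grid is the final answer)

Answer: _______
__XXX__
___X_X_
_XX_X_X
_X_XX__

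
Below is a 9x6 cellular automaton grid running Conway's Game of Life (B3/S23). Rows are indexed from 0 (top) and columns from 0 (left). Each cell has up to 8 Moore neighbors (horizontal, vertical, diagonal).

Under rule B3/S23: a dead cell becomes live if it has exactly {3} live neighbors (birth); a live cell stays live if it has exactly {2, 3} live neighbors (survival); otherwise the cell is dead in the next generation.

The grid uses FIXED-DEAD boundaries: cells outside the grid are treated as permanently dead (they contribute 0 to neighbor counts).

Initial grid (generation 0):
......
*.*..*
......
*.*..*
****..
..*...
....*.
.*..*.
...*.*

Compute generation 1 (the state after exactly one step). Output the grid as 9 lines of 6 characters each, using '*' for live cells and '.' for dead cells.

Answer: ......
......
......
*.**..
*..*..
..*...
...*..
...***
....*.

Derivation:
Simulating step by step:
Generation 0 (given above): 16 live cells
Generation 1: 11 live cells
(generation 1 grid is the final answer)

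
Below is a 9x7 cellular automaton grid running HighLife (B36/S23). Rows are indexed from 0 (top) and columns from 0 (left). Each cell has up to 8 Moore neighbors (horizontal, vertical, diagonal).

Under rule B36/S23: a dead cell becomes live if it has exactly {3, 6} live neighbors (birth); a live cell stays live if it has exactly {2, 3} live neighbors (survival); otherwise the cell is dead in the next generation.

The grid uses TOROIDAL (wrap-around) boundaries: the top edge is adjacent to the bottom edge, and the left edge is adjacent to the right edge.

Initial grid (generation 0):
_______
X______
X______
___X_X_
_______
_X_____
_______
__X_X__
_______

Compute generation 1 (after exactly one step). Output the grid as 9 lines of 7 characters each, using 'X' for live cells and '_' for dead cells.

Simulating step by step:
Generation 0 (given above): 7 live cells
Generation 1: 1 live cells
(generation 1 grid is the final answer)

Answer: _______
_______
______X
_______
_______
_______
_______
_______
_______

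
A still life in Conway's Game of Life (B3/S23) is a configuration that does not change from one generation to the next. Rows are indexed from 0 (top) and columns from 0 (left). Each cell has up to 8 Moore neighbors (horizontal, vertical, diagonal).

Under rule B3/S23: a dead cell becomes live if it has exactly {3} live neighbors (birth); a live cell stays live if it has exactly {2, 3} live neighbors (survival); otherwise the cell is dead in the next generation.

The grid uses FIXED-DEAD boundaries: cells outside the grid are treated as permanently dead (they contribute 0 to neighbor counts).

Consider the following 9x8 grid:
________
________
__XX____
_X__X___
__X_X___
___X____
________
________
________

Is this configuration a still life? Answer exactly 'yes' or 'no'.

Compute generation 1 and compare to generation 0 (given above):
Generation 1:
________
________
__XX____
_X__X___
__X_X___
___X____
________
________
________
The grids are IDENTICAL -> still life.

Answer: yes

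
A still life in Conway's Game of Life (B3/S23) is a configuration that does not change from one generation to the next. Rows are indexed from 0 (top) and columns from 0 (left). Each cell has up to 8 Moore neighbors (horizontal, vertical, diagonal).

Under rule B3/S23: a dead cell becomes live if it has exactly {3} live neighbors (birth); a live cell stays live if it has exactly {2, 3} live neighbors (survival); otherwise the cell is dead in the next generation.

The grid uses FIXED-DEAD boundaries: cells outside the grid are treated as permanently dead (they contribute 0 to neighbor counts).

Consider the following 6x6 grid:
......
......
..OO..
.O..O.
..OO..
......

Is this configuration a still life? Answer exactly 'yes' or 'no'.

Answer: yes

Derivation:
Compute generation 1 and compare to generation 0 (given above):
Generation 1:
......
......
..OO..
.O..O.
..OO..
......
The grids are IDENTICAL -> still life.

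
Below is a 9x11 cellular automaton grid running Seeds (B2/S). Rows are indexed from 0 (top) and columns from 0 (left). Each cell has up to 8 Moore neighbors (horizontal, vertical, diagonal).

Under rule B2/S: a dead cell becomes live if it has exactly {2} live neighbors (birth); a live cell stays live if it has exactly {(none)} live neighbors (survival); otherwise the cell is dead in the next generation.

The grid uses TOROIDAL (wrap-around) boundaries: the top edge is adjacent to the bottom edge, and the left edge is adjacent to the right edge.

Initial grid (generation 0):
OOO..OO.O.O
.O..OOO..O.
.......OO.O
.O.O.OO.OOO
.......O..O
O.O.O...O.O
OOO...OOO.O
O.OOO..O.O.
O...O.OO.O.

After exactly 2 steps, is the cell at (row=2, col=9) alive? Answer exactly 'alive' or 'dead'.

Answer: dead

Derivation:
Simulating step by step:
Generation 0 (given above): 47 live cells
Generation 1: 6 live cells
...........
...O.......
.O.O.......
..O.O......
...........
.....O.....
...........
...........
...........
Generation 2: 5 live cells
...........
....O......
...........
.O.........
...OOO.....
...........
...........
...........
...........

Cell (2,9) at generation 2: 0 -> dead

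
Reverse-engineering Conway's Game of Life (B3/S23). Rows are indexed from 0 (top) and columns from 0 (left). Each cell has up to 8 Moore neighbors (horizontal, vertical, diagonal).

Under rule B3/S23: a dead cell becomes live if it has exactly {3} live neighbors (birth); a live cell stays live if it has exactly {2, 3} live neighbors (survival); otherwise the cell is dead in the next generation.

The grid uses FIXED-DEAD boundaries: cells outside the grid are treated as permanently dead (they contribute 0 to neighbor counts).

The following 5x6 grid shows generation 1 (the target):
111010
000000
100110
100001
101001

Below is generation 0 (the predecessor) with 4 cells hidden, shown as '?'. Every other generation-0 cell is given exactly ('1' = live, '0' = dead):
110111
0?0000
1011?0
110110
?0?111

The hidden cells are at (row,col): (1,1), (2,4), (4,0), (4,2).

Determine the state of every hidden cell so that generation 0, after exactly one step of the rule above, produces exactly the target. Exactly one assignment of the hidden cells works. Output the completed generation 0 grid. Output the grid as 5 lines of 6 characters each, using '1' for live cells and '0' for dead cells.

Answer: 110111
010000
101100
110110
101111

Derivation:
Hidden generation-0 cells (in order): (1,1), (2,4), (4,0), (4,2).
A hidden cell only influences target cells in its own 3x3 neighborhood. Try each of the 2^4 = 16 assignments, step the completed generation 0 forward once under B3/S23, and compare with the target:
  (1,1)=0 (2,4)=0 (4,0)=0 (4,2)=0 -> step gives (0,0)='0' but target has '1' -> reject
  (1,1)=0 (2,4)=0 (4,0)=0 (4,2)=1 -> step gives (0,0)='0' but target has '1' -> reject
  (1,1)=0 (2,4)=0 (4,0)=1 (4,2)=0 -> step gives (0,0)='0' but target has '1' -> reject
  (1,1)=0 (2,4)=0 (4,0)=1 (4,2)=1 -> step gives (0,0)='0' but target has '1' -> reject
  (1,1)=0 (2,4)=1 (4,0)=0 (4,2)=0 -> step gives (0,0)='0' but target has '1' -> reject
  (1,1)=0 (2,4)=1 (4,0)=0 (4,2)=1 -> step gives (0,0)='0' but target has '1' -> reject
  (1,1)=0 (2,4)=1 (4,0)=1 (4,2)=0 -> step gives (0,0)='0' but target has '1' -> reject
  (1,1)=0 (2,4)=1 (4,0)=1 (4,2)=1 -> step gives (0,0)='0' but target has '1' -> reject
  (1,1)=1 (2,4)=0 (4,0)=0 (4,2)=0 -> step gives (3,1)='1' but target has '0' -> reject
  (1,1)=1 (2,4)=0 (4,0)=0 (4,2)=1 -> step gives (4,0)='0' but target has '1' -> reject
  (1,1)=1 (2,4)=0 (4,0)=1 (4,2)=0 -> step gives (4,1)='1' but target has '0' -> reject
  (1,1)=1 (2,4)=0 (4,0)=1 (4,2)=1 -> step reproduces the target at every cell -> ACCEPT
  (1,1)=1 (2,4)=1 (4,0)=0 (4,2)=0 -> step gives (1,5)='1' but target has '0' -> reject
  (1,1)=1 (2,4)=1 (4,0)=0 (4,2)=1 -> step gives (1,5)='1' but target has '0' -> reject
  (1,1)=1 (2,4)=1 (4,0)=1 (4,2)=0 -> step gives (1,5)='1' but target has '0' -> reject
  (1,1)=1 (2,4)=1 (4,0)=1 (4,2)=1 -> step gives (1,5)='1' but target has '0' -> reject
Unique solution: (1,1)=live, (2,4)=dead, (4,0)=live, (4,2)=live.
Check: live-neighbor counts of every cell in the completed generation 0:
223121
445442
354331
356653
243442
Applying B3/S23 to generation 0 with these counts gives:
111010
000000
100110
100001
101001
which matches the target exactly.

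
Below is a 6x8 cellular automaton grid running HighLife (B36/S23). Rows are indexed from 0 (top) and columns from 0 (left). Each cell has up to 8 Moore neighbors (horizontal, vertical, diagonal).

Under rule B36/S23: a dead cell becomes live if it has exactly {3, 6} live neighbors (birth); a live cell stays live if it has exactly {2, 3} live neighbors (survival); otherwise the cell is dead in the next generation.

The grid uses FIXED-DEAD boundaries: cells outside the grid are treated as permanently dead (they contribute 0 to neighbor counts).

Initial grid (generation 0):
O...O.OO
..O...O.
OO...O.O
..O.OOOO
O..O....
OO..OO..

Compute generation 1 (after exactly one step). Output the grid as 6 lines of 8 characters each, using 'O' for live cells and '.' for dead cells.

Simulating step by step:
Generation 0 (given above): 21 live cells
Generation 1: 22 live cells
(generation 1 grid is the final answer)

Answer: .....OOO
O.......
.OOOO.OO
O.OOOO.O
O.OO....
OO..O...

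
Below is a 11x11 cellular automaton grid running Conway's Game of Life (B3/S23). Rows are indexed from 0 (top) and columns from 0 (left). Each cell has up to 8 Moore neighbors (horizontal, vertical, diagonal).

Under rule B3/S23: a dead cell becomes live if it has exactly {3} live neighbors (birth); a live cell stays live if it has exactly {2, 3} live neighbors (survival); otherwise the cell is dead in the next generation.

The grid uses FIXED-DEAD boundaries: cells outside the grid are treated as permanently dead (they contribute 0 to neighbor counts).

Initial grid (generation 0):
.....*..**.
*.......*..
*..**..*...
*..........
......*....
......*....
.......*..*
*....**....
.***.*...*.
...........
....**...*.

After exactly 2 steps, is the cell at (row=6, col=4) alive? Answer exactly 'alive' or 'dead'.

Simulating step by step:
Generation 0 (given above): 25 live cells
Generation 1: 25 live cells
........**.
....*..***.
**.........
...........
...........
......**...
.....*.*...
.**.***....
.**.***....
..**.*.....
...........
Generation 2: 17 live cells
.......*.*.
.......*.*.
........*..
...........
...........
......**...
....*..*...
.**....*...
...........
.***.**....
...........

Cell (6,4) at generation 2: 1 -> alive

Answer: alive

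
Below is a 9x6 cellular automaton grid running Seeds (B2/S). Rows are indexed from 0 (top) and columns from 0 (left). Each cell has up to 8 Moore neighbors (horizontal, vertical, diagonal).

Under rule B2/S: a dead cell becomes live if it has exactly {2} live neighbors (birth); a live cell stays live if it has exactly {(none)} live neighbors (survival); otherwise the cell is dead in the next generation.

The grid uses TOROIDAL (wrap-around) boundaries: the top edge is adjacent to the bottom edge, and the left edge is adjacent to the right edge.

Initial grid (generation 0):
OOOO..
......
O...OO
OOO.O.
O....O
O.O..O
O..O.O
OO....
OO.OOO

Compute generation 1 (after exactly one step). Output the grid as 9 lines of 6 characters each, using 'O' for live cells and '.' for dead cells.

Simulating step by step:
Generation 0 (given above): 26 live cells
Generation 1: 2 live cells
(generation 1 grid is the final answer)

Answer: ......
......
..O...
......
......
...O..
......
......
......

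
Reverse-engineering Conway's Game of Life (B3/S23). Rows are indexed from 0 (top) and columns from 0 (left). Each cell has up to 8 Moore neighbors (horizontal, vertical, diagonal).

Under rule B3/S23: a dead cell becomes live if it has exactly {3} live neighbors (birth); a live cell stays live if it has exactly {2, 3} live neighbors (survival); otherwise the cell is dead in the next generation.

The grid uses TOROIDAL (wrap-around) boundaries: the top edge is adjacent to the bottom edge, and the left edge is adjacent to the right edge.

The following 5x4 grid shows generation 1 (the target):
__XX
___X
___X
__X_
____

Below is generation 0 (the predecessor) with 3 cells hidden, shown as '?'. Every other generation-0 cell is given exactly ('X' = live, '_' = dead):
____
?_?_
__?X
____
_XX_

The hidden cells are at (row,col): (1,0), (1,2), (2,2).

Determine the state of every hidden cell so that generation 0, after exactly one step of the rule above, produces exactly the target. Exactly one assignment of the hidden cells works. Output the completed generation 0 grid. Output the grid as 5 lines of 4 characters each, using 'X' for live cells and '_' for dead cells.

Hidden generation-0 cells (in order): (1,0), (1,2), (2,2).
A hidden cell only influences target cells in its own 3x3 neighborhood. Try each of the 2^3 = 8 assignments, step the completed generation 0 forward once under B3/S23, and compare with the target:
  (1,0)=_ (1,2)=_ (2,2)=_ -> step gives (0,2)='_' but target has 'X' -> reject
  (1,0)=_ (1,2)=_ (2,2)=X -> step gives (0,2)='_' but target has 'X' -> reject
  (1,0)=_ (1,2)=X (2,2)=_ -> step gives (0,1)='X' but target has '_' -> reject
  (1,0)=_ (1,2)=X (2,2)=X -> step gives (0,1)='X' but target has '_' -> reject
  (1,0)=X (1,2)=_ (2,2)=_ -> step gives (0,1)='X' but target has '_' -> reject
  (1,0)=X (1,2)=_ (2,2)=X -> step gives (0,1)='X' but target has '_' -> reject
  (1,0)=X (1,2)=X (2,2)=_ -> step reproduces the target at every cell -> ACCEPT
  (1,0)=X (1,2)=X (2,2)=X -> step gives (1,1)='X' but target has '_' -> reject
Unique solution: (1,0)=live, (1,2)=live, (2,2)=dead.
Check: live-neighbor counts of every cell in the completed generation 0:
2433
1213
2222
2232
1111
Applying B3/S23 to generation 0 with these counts gives:
__XX
___X
___X
__X_
____
which matches the target exactly.

Answer: ____
X_X_
___X
____
_XX_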